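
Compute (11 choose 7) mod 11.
0

Using Lucas' theorem:
Write n=11 and k=7 in base 11:
n in base 11: [1, 0]
k in base 11: [0, 7]
C(11,7) mod 11 = ∏ C(n_i, k_i) mod 11
Digit binomials (mod 11): C(1,0) = 1; C(0,7) = 0 (k_i > n_i)
Product: 1 × 0 = 0 ≡ 0 (mod 11)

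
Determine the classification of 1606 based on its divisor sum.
deficient

Proper divisors of 1606: sum = 1 + 2 + 11 + 22 + 73 + 146 + 803 = 1058
Since 1058 < 1606, 1606 is deficient.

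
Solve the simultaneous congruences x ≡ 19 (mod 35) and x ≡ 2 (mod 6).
194

Using Chinese Remainder Theorem:
M = 35 × 6 = 210
M1 = 6, M2 = 35
y1 = 6^(-1) mod 35 = 6
y2 = 35^(-1) mod 6 = 5
x = (19×6×6 + 2×35×5) mod 210 = 194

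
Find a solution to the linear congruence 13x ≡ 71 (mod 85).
x ≡ 12 (mod 85)

gcd(13, 85) = 1, which divides 71, so solutions exist.
Find 13^(-1) mod 85 by the extended Euclidean algorithm:
85 = 6 × 13 + 7  ⟹  7 = (1)·85 + (-6)·13
13 = 1 × 7 + 6  ⟹  6 = (-1)·85 + (7)·13
7 = 1 × 6 + 1  ⟹  1 = (2)·85 + (-13)·13
So (-13)·13 ≡ 1 (mod 85), i.e. 13^(-1) ≡ -13 ≡ 72 (mod 85).
x ≡ 72 × 71 = 5112 ≡ 12 (mod 85).
Check: 13 × 12 = 156 ≡ 71 (mod 85).
Unique solution: x ≡ 12 (mod 85)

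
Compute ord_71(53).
70

71 is prime, so ord(53) divides φ(71) = 70.
Divisors of 70: 1, 2, 5, 7, 10, 14, 35, 70.
Repeated squaring: 53^1 ≡ 53, 53^2 ≡ 40, 53^4 ≡ 38, 53^8 ≡ 24, 53^16 ≡ 8, 53^32 ≡ 64, 53^64 ≡ 49 (mod 71).
Test 53^d mod 71 for each divisor d in increasing order:
53^1 ≡ 53
53^2 ≡ 40
53^5 = 53^4·53^1 ≡ 26
53^7 = 53^4·53^2·53^1 ≡ 46
53^10 = 53^8·53^2 ≡ 37
53^14 = 53^8·53^4·53^2 ≡ 57
53^35 = 53^32·53^2·53^1 ≡ 70
53^70 = 53^64·53^4·53^2 ≡ 1  ← first divisor giving 1
The order is 70.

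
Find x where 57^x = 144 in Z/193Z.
112

Baby-step giant-step with step n = ⌈√193⌉ = 14.
Baby steps 57^j mod 193 (j:value) for j=0..13: 0:1, 1:57, 2:161, 3:106, 4:59, 5:82, 6:42, 7:78, 8:7, 9:13, 10:162, 11:163, 12:27, 13:188.
Giant-step multiplier: 57^(-14) ≡ 57^(192-14) = 57^178 ≡ 86 (mod 193).
Giant steps γ_i = 144·86^i mod 193: γ_0=144, γ_1=32, γ_2=50, γ_3=54, γ_4=12, γ_5=67, γ_6=165, γ_7=101, γ_8=1 (in table at j=0).
x = i·n + j = 8·14 + 0 = 112.
Check: 57^112 ≡ 144 (mod 193).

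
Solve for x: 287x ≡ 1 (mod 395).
128

gcd(287, 395) = 1, so the inverse exists.
Extended Euclidean algorithm on (395, 287):
395 = 1 × 287 + 108  ⟹  108 = (1)·395 + (-1)·287
287 = 2 × 108 + 71  ⟹  71 = (-2)·395 + (3)·287
108 = 1 × 71 + 37  ⟹  37 = (3)·395 + (-4)·287
71 = 1 × 37 + 34  ⟹  34 = (-5)·395 + (7)·287
37 = 1 × 34 + 3  ⟹  3 = (8)·395 + (-11)·287
34 = 11 × 3 + 1  ⟹  1 = (-93)·395 + (128)·287
So (128)·287 ≡ 1 (mod 395), i.e. 287^(-1) ≡ 128 (mod 395).
Check: 287 × 128 = 36736 ≡ 1 (mod 395)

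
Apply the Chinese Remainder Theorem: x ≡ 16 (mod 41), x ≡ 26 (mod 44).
1082

Using Chinese Remainder Theorem:
M = 41 × 44 = 1804
M1 = 44, M2 = 41
y1 = 44^(-1) mod 41 = 14
y2 = 41^(-1) mod 44 = 29
x = (16×44×14 + 26×41×29) mod 1804 = 1082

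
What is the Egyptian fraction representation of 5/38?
1/8 + 1/152

Greedy algorithm:
5/38: ceiling(38/5) = 8, use 1/8
1/152: ceiling(152/1) = 152, use 1/152
Result: 5/38 = 1/8 + 1/152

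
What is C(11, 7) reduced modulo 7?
1

Using Lucas' theorem:
Write n=11 and k=7 in base 7:
n in base 7: [1, 4]
k in base 7: [1, 0]
C(11,7) mod 7 = ∏ C(n_i, k_i) mod 7
Digit binomials (mod 7): C(1,1) = 1; C(4,0) = 1
Product: 1 × 1 = 1 ≡ 1 (mod 7)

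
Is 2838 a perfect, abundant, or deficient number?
abundant

Proper divisors of 2838: sum = 1 + 2 + 3 + 6 + 11 + 22 + 33 + 43 + 66 + 86 + 129 + 258 + 473 + 946 + 1419 = 3498
Since 3498 > 2838, 2838 is abundant.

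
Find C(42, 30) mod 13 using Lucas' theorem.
0

Using Lucas' theorem:
Write n=42 and k=30 in base 13:
n in base 13: [3, 3]
k in base 13: [2, 4]
C(42,30) mod 13 = ∏ C(n_i, k_i) mod 13
Digit binomials (mod 13): C(3,2) = 3; C(3,4) = 0 (k_i > n_i)
Product: 3 × 0 = 0 ≡ 0 (mod 13)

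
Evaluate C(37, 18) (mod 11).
0

Using Lucas' theorem:
Write n=37 and k=18 in base 11:
n in base 11: [3, 4]
k in base 11: [1, 7]
C(37,18) mod 11 = ∏ C(n_i, k_i) mod 11
Digit binomials (mod 11): C(3,1) = 3; C(4,7) = 0 (k_i > n_i)
Product: 3 × 0 = 0 ≡ 0 (mod 11)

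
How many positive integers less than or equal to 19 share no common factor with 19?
18

19 = 19
φ(n) = n × ∏(1 - 1/p) for each prime p dividing n
φ(19) = 19 × (1 - 1/19) = 18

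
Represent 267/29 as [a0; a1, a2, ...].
[9; 4, 1, 5]

Euclidean algorithm steps:
267 = 9 × 29 + 6
29 = 4 × 6 + 5
6 = 1 × 5 + 1
5 = 5 × 1 + 0
Continued fraction: [9; 4, 1, 5]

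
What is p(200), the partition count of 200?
3972999029388

p(n) counts ways to write n as a sum of positive integers (order ignored).
Euler's pentagonal recurrence: p(k) = p(k-1) + p(k-2) - p(k-5) - p(k-7) + p(k-12) + p(k-15) - ... (offsets j(3j∓1)/2, signs ++--, p(0)=1, p(<0)=0).
DP table for k = 0..199: p(0)=1, p(1)=1, p(2)=2, p(3)=3, p(4)=5, p(5)=7, p(6)=11, p(7)=15, p(8)=22, p(9)=30, p(10)=42, p(11)=56, p(12)=77, p(13)=101, p(14)=135, p(15)=176, p(16)=231, p(17)=297, p(18)=385, p(19)=490, p(20)=627, p(21)=792, p(22)=1002, p(23)=1255, p(24)=1575, p(25)=1958, p(26)=2436, p(27)=3010, p(28)=3718, p(29)=4565, p(30)=5604, p(31)=6842, p(32)=8349, p(33)=10143, p(34)=12310, p(35)=14883, p(36)=17977, p(37)=21637, p(38)=26015, p(39)=31185, p(40)=37338, p(41)=44583, p(42)=53174, p(43)=63261, p(44)=75175, p(45)=89134, p(46)=105558, p(47)=124754, p(48)=147273, p(49)=173525, p(50)=204226, p(51)=239943, p(52)=281589, p(53)=329931, p(54)=386155, p(55)=451276, p(56)=526823, p(57)=614154, p(58)=715220, p(59)=831820, p(60)=966467, p(61)=1121505, p(62)=1300156, p(63)=1505499, p(64)=1741630, p(65)=2012558, p(66)=2323520, p(67)=2679689, p(68)=3087735, p(69)=3554345, p(70)=4087968, p(71)=4697205, p(72)=5392783, p(73)=6185689, p(74)=7089500, p(75)=8118264, p(76)=9289091, p(77)=10619863, p(78)=12132164, p(79)=13848650, p(80)=15796476, p(81)=18004327, p(82)=20506255, p(83)=23338469, p(84)=26543660, p(85)=30167357, p(86)=34262962, p(87)=38887673, p(88)=44108109, p(89)=49995925, p(90)=56634173, p(91)=64112359, p(92)=72533807, p(93)=82010177, p(94)=92669720, p(95)=104651419, p(96)=118114304, p(97)=133230930, p(98)=150198136, p(99)=169229875, p(100)=190569292, p(101)=214481126, p(102)=241265379, p(103)=271248950, p(104)=304801365, p(105)=342325709, p(106)=384276336, p(107)=431149389, p(108)=483502844, p(109)=541946240, p(110)=607163746, p(111)=679903203, p(112)=761002156, p(113)=851376628, p(114)=952050665, p(115)=1064144451, p(116)=1188908248, p(117)=1327710076, p(118)=1482074143, p(119)=1653668665, p(120)=1844349560, p(121)=2056148051, p(122)=2291320912, p(123)=2552338241, p(124)=2841940500, p(125)=3163127352, p(126)=3519222692, p(127)=3913864295, p(128)=4351078600, p(129)=4835271870, p(130)=5371315400, p(131)=5964539504, p(132)=6620830889, p(133)=7346629512, p(134)=8149040695, p(135)=9035836076, p(136)=10015581680, p(137)=11097645016, p(138)=12292341831, p(139)=13610949895, p(140)=15065878135, p(141)=16670689208, p(142)=18440293320, p(143)=20390982757, p(144)=22540654445, p(145)=24908858009, p(146)=27517052599, p(147)=30388671978, p(148)=33549419497, p(149)=37027355200, p(150)=40853235313, p(151)=45060624582, p(152)=49686288421, p(153)=54770336324, p(154)=60356673280, p(155)=66493182097, p(156)=73232243759, p(157)=80630964769, p(158)=88751778802, p(159)=97662728555, p(160)=107438159466, p(161)=118159068427, p(162)=129913904637, p(163)=142798995930, p(164)=156919475295, p(165)=172389800255, p(166)=189334822579, p(167)=207890420102, p(168)=228204732751, p(169)=250438925115, p(170)=274768617130, p(171)=301384802048, p(172)=330495499613, p(173)=362326859895, p(174)=397125074750, p(175)=435157697830, p(176)=476715857290, p(177)=522115831195, p(178)=571701605655, p(179)=625846753120, p(180)=684957390936, p(181)=749474411781, p(182)=819876908323, p(183)=896684817527, p(184)=980462880430, p(185)=1071823774337, p(186)=1171432692373, p(187)=1280011042268, p(188)=1398341745571, p(189)=1527273599625, p(190)=1667727404093, p(191)=1820701100652, p(192)=1987276856363, p(193)=2168627105469, p(194)=2366022741845, p(195)=2580840212973, p(196)=2814570987591, p(197)=3068829878530, p(198)=3345365983698, p(199)=3646072432125.
Final step: p(200) = p(199) + p(198) - p(195) - p(193) + p(188) + p(185) - p(178) - p(174) + p(165) + p(160) - p(149) - p(143) + p(130) + p(123) - p(108) - p(100) + p(83) + p(74) - p(55) - p(45) + p(24) + p(13)
= 3646072432125 + 3345365983698 - 2580840212973 - 2168627105469 + 1398341745571 + 1071823774337 - 571701605655 - 397125074750 + 172389800255 + 107438159466 - 37027355200 - 20390982757 + 5371315400 + 2552338241 - 483502844 - 190569292 + 23338469 + 7089500 - 451276 - 89134 + 1575 + 101
= 3972999029388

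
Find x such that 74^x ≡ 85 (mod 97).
66

Baby-step giant-step with step n = ⌈√97⌉ = 10.
Baby steps 74^j mod 97 (j:value) for j=0..9: 0:1, 1:74, 2:44, 3:55, 4:93, 5:92, 6:18, 7:71, 8:16, 9:20.
Giant-step multiplier: 74^(-10) ≡ 74^(96-10) = 74^86 ≡ 66 (mod 97).
Giant steps γ_i = 85·66^i mod 97: γ_0=85, γ_1=81, γ_2=11, γ_3=47, γ_4=95, γ_5=62, γ_6=18 (in table at j=6).
x = i·n + j = 6·10 + 6 = 66.
Check: 74^66 ≡ 85 (mod 97).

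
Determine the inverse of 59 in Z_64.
51

gcd(59, 64) = 1, so the inverse exists.
Extended Euclidean algorithm on (64, 59):
64 = 1 × 59 + 5  ⟹  5 = (1)·64 + (-1)·59
59 = 11 × 5 + 4  ⟹  4 = (-11)·64 + (12)·59
5 = 1 × 4 + 1  ⟹  1 = (12)·64 + (-13)·59
So (-13)·59 ≡ 1 (mod 64), i.e. 59^(-1) ≡ -13 ≡ 51 (mod 64).
Check: 59 × 51 = 3009 ≡ 1 (mod 64)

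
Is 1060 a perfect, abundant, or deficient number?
abundant

Proper divisors of 1060: sum = 1 + 2 + 4 + 5 + 10 + 20 + 53 + 106 + 212 + 265 + 530 = 1208
Since 1208 > 1060, 1060 is abundant.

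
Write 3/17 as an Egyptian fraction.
1/6 + 1/102

Greedy algorithm:
3/17: ceiling(17/3) = 6, use 1/6
1/102: ceiling(102/1) = 102, use 1/102
Result: 3/17 = 1/6 + 1/102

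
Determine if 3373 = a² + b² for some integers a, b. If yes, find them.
3² + 58² (a=3, b=58)

Factorization: 3373 = 3373
By Fermat: n is sum of two squares iff every prime p ≡ 3 (mod 4) appears to even power.
All primes ≡ 3 (mod 4) appear to even power.
Search a = 0, 1, 2, … for 3373 - a² a perfect square: first hit at a = 3: 3373 - 9 = 3364 = 58².
3373 = 3² + 58² = 9 + 3364 ✓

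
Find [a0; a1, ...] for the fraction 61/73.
[0; 1, 5, 12]

Euclidean algorithm steps:
61 = 0 × 73 + 61
73 = 1 × 61 + 12
61 = 5 × 12 + 1
12 = 12 × 1 + 0
Continued fraction: [0; 1, 5, 12]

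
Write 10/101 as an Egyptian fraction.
1/11 + 1/124 + 1/27553 + 1/3795811492

Greedy algorithm:
10/101: ceiling(101/10) = 11, use 1/11
9/1111: ceiling(1111/9) = 124, use 1/124
5/137764: ceiling(137764/5) = 27553, use 1/27553
1/3795811492: ceiling(3795811492/1) = 3795811492, use 1/3795811492
Result: 10/101 = 1/11 + 1/124 + 1/27553 + 1/3795811492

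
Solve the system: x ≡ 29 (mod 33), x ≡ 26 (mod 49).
1349

Using Chinese Remainder Theorem:
M = 33 × 49 = 1617
M1 = 49, M2 = 33
y1 = 49^(-1) mod 33 = 31
y2 = 33^(-1) mod 49 = 3
x = (29×49×31 + 26×33×3) mod 1617 = 1349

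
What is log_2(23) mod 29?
20

Baby-step giant-step with step n = ⌈√29⌉ = 6.
Baby steps 2^j mod 29 (j:value) for j=0..5: 0:1, 1:2, 2:4, 3:8, 4:16, 5:3.
Giant-step multiplier: 2^(-6) ≡ 2^(28-6) = 2^22 ≡ 5 (mod 29).
Giant steps γ_i = 23·5^i mod 29: γ_0=23, γ_1=28, γ_2=24, γ_3=4 (in table at j=2).
x = i·n + j = 3·6 + 2 = 20.
Check: 2^20 ≡ 23 (mod 29).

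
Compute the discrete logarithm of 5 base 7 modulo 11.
2

Baby-step giant-step with step n = ⌈√11⌉ = 4.
Baby steps 7^j mod 11 (j:value) for j=0..3: 0:1, 1:7, 2:5, 3:2.
h = 5 is already in the table at j=2, so x = 2.
Check: 7^2 ≡ 5 (mod 11).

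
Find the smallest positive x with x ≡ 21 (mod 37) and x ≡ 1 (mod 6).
169

Using Chinese Remainder Theorem:
M = 37 × 6 = 222
M1 = 6, M2 = 37
y1 = 6^(-1) mod 37 = 31
y2 = 37^(-1) mod 6 = 1
x = (21×6×31 + 1×37×1) mod 222 = 169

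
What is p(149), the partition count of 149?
37027355200

p(n) counts ways to write n as a sum of positive integers (order ignored).
Euler's pentagonal recurrence: p(k) = p(k-1) + p(k-2) - p(k-5) - p(k-7) + p(k-12) + p(k-15) - ... (offsets j(3j∓1)/2, signs ++--, p(0)=1, p(<0)=0).
DP table for k = 0..148: p(0)=1, p(1)=1, p(2)=2, p(3)=3, p(4)=5, p(5)=7, p(6)=11, p(7)=15, p(8)=22, p(9)=30, p(10)=42, p(11)=56, p(12)=77, p(13)=101, p(14)=135, p(15)=176, p(16)=231, p(17)=297, p(18)=385, p(19)=490, p(20)=627, p(21)=792, p(22)=1002, p(23)=1255, p(24)=1575, p(25)=1958, p(26)=2436, p(27)=3010, p(28)=3718, p(29)=4565, p(30)=5604, p(31)=6842, p(32)=8349, p(33)=10143, p(34)=12310, p(35)=14883, p(36)=17977, p(37)=21637, p(38)=26015, p(39)=31185, p(40)=37338, p(41)=44583, p(42)=53174, p(43)=63261, p(44)=75175, p(45)=89134, p(46)=105558, p(47)=124754, p(48)=147273, p(49)=173525, p(50)=204226, p(51)=239943, p(52)=281589, p(53)=329931, p(54)=386155, p(55)=451276, p(56)=526823, p(57)=614154, p(58)=715220, p(59)=831820, p(60)=966467, p(61)=1121505, p(62)=1300156, p(63)=1505499, p(64)=1741630, p(65)=2012558, p(66)=2323520, p(67)=2679689, p(68)=3087735, p(69)=3554345, p(70)=4087968, p(71)=4697205, p(72)=5392783, p(73)=6185689, p(74)=7089500, p(75)=8118264, p(76)=9289091, p(77)=10619863, p(78)=12132164, p(79)=13848650, p(80)=15796476, p(81)=18004327, p(82)=20506255, p(83)=23338469, p(84)=26543660, p(85)=30167357, p(86)=34262962, p(87)=38887673, p(88)=44108109, p(89)=49995925, p(90)=56634173, p(91)=64112359, p(92)=72533807, p(93)=82010177, p(94)=92669720, p(95)=104651419, p(96)=118114304, p(97)=133230930, p(98)=150198136, p(99)=169229875, p(100)=190569292, p(101)=214481126, p(102)=241265379, p(103)=271248950, p(104)=304801365, p(105)=342325709, p(106)=384276336, p(107)=431149389, p(108)=483502844, p(109)=541946240, p(110)=607163746, p(111)=679903203, p(112)=761002156, p(113)=851376628, p(114)=952050665, p(115)=1064144451, p(116)=1188908248, p(117)=1327710076, p(118)=1482074143, p(119)=1653668665, p(120)=1844349560, p(121)=2056148051, p(122)=2291320912, p(123)=2552338241, p(124)=2841940500, p(125)=3163127352, p(126)=3519222692, p(127)=3913864295, p(128)=4351078600, p(129)=4835271870, p(130)=5371315400, p(131)=5964539504, p(132)=6620830889, p(133)=7346629512, p(134)=8149040695, p(135)=9035836076, p(136)=10015581680, p(137)=11097645016, p(138)=12292341831, p(139)=13610949895, p(140)=15065878135, p(141)=16670689208, p(142)=18440293320, p(143)=20390982757, p(144)=22540654445, p(145)=24908858009, p(146)=27517052599, p(147)=30388671978, p(148)=33549419497.
Final step: p(149) = p(148) + p(147) - p(144) - p(142) + p(137) + p(134) - p(127) - p(123) + p(114) + p(109) - p(98) - p(92) + p(79) + p(72) - p(57) - p(49) + p(32) + p(23) - p(4)
= 33549419497 + 30388671978 - 22540654445 - 18440293320 + 11097645016 + 8149040695 - 3913864295 - 2552338241 + 952050665 + 541946240 - 150198136 - 72533807 + 13848650 + 5392783 - 614154 - 173525 + 8349 + 1255 - 5
= 37027355200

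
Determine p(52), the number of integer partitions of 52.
281589

p(n) counts ways to write n as a sum of positive integers (order ignored).
Euler's pentagonal recurrence: p(k) = p(k-1) + p(k-2) - p(k-5) - p(k-7) + p(k-12) + p(k-15) - ... (offsets j(3j∓1)/2, signs ++--, p(0)=1, p(<0)=0).
DP table for k = 0..51: p(0)=1, p(1)=1, p(2)=2, p(3)=3, p(4)=5, p(5)=7, p(6)=11, p(7)=15, p(8)=22, p(9)=30, p(10)=42, p(11)=56, p(12)=77, p(13)=101, p(14)=135, p(15)=176, p(16)=231, p(17)=297, p(18)=385, p(19)=490, p(20)=627, p(21)=792, p(22)=1002, p(23)=1255, p(24)=1575, p(25)=1958, p(26)=2436, p(27)=3010, p(28)=3718, p(29)=4565, p(30)=5604, p(31)=6842, p(32)=8349, p(33)=10143, p(34)=12310, p(35)=14883, p(36)=17977, p(37)=21637, p(38)=26015, p(39)=31185, p(40)=37338, p(41)=44583, p(42)=53174, p(43)=63261, p(44)=75175, p(45)=89134, p(46)=105558, p(47)=124754, p(48)=147273, p(49)=173525, p(50)=204226, p(51)=239943.
Final step: p(52) = p(51) + p(50) - p(47) - p(45) + p(40) + p(37) - p(30) - p(26) + p(17) + p(12) - p(1)
= 239943 + 204226 - 124754 - 89134 + 37338 + 21637 - 5604 - 2436 + 297 + 77 - 1
= 281589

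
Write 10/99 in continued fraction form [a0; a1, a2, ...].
[0; 9, 1, 9]

Euclidean algorithm steps:
10 = 0 × 99 + 10
99 = 9 × 10 + 9
10 = 1 × 9 + 1
9 = 9 × 1 + 0
Continued fraction: [0; 9, 1, 9]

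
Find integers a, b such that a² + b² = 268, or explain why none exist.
Not possible

Factorization: 268 = 2^2 × 67
By Fermat: n is sum of two squares iff every prime p ≡ 3 (mod 4) appears to even power.
Prime(s) ≡ 3 (mod 4) with odd exponent: [(67, 1)]
Therefore 268 cannot be expressed as a² + b².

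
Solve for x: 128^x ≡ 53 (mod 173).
145

Baby-step giant-step with step n = ⌈√173⌉ = 14.
Baby steps 128^j mod 173 (j:value) for j=0..13: 0:1, 1:128, 2:122, 3:46, 4:6, 5:76, 6:40, 7:103, 8:36, 9:110, 10:67, 11:99, 12:43, 13:141.
Giant-step multiplier: 128^(-14) ≡ 128^(172-14) = 128^158 ≡ 34 (mod 173).
Giant steps γ_i = 53·34^i mod 173: γ_0=53, γ_1=72, γ_2=26, γ_3=19, γ_4=127, γ_5=166, γ_6=108, γ_7=39, γ_8=115, γ_9=104, γ_10=76 (in table at j=5).
x = i·n + j = 10·14 + 5 = 145.
Check: 128^145 ≡ 53 (mod 173).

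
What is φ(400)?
160

400 = 2^4 × 5^2
φ(n) = n × ∏(1 - 1/p) for each prime p dividing n
φ(400) = 400 × (1 - 1/2) × (1 - 1/5) = 160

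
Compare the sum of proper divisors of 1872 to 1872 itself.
abundant

Proper divisors of 1872: sum = 1 + 2 + 3 + 4 + 6 + 8 + 9 + 12 + ... + 312 + 468 + 624 + 936 (29 divisors) = 3770
Since 3770 > 1872, 1872 is abundant.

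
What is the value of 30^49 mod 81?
0

Repeated squaring. Binary of 49 = 110001.
30^1 ≡ 30 (mod 81); 30^2 ≡ 9 (mod 81); 30^4 ≡ 0 (mod 81); 30^8 ≡ 0 (mod 81); 30^16 ≡ 0 (mod 81); 30^32 ≡ 0 (mod 81)
30^49 = 30^1 × 30^16 × 30^32 ≡ 0 (mod 81)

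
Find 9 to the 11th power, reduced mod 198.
9

Repeated squaring. Binary of 11 = 1011.
9^1 ≡ 9 (mod 198); 9^2 ≡ 81 (mod 198); 9^4 ≡ 27 (mod 198); 9^8 ≡ 135 (mod 198)
9^11 = 9^1 × 9^2 × 9^8 ≡ 9 (mod 198)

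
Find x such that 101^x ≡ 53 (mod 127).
83

Baby-step giant-step with step n = ⌈√127⌉ = 12.
Baby steps 101^j mod 127 (j:value) for j=0..11: 0:1, 1:101, 2:41, 3:77, 4:30, 5:109, 6:87, 7:24, 8:11, 9:95, 10:70, 11:85.
Giant-step multiplier: 101^(-12) ≡ 101^(126-12) = 101^114 ≡ 122 (mod 127).
Giant steps γ_i = 53·122^i mod 127: γ_0=53, γ_1=116, γ_2=55, γ_3=106, γ_4=105, γ_5=110, γ_6=85 (in table at j=11).
x = i·n + j = 6·12 + 11 = 83.
Check: 101^83 ≡ 53 (mod 127).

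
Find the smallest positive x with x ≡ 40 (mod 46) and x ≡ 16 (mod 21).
730

Using Chinese Remainder Theorem:
M = 46 × 21 = 966
M1 = 21, M2 = 46
y1 = 21^(-1) mod 46 = 11
y2 = 46^(-1) mod 21 = 16
x = (40×21×11 + 16×46×16) mod 966 = 730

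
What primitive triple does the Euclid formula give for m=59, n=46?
(1365, 5428, 5597)

Euclid's formula: a = m² - n², b = 2mn, c = m² + n²
m = 59, n = 46
a = 59² - 46² = 3481 - 2116 = 1365
b = 2 × 59 × 46 = 5428
c = 59² + 46² = 3481 + 2116 = 5597
Verification: 1365² + 5428² = 1863225 + 29463184 = 31326409 = 5597² ✓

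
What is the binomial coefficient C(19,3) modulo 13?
7

Using Lucas' theorem:
Write n=19 and k=3 in base 13:
n in base 13: [1, 6]
k in base 13: [0, 3]
C(19,3) mod 13 = ∏ C(n_i, k_i) mod 13
Digit binomials (mod 13): C(1,0) = 1; C(6,3) = 20 ≡ 7
Product: 1 × 7 = 7 ≡ 7 (mod 13)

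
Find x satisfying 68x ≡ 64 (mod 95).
x ≡ 68 (mod 95)

gcd(68, 95) = 1, which divides 64, so solutions exist.
Find 68^(-1) mod 95 by the extended Euclidean algorithm:
95 = 1 × 68 + 27  ⟹  27 = (1)·95 + (-1)·68
68 = 2 × 27 + 14  ⟹  14 = (-2)·95 + (3)·68
27 = 1 × 14 + 13  ⟹  13 = (3)·95 + (-4)·68
14 = 1 × 13 + 1  ⟹  1 = (-5)·95 + (7)·68
So (7)·68 ≡ 1 (mod 95), i.e. 68^(-1) ≡ 7 (mod 95).
x ≡ 7 × 64 = 448 ≡ 68 (mod 95).
Check: 68 × 68 = 4624 ≡ 64 (mod 95).
Unique solution: x ≡ 68 (mod 95)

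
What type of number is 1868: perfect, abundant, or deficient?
deficient

Proper divisors of 1868: sum = 1 + 2 + 4 + 467 + 934 = 1408
Since 1408 < 1868, 1868 is deficient.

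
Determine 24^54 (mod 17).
9

Repeated squaring. Binary of 54 = 110110.
24^1 ≡ 7 (mod 17); 24^2 ≡ 15 (mod 17); 24^4 ≡ 4 (mod 17); 24^8 ≡ 16 (mod 17); 24^16 ≡ 1 (mod 17); 24^32 ≡ 1 (mod 17)
24^54 = 24^2 × 24^4 × 24^16 × 24^32 ≡ 9 (mod 17)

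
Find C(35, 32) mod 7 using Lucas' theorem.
0

Using Lucas' theorem:
Write n=35 and k=32 in base 7:
n in base 7: [5, 0]
k in base 7: [4, 4]
C(35,32) mod 7 = ∏ C(n_i, k_i) mod 7
Digit binomials (mod 7): C(5,4) = 5; C(0,4) = 0 (k_i > n_i)
Product: 5 × 0 = 0 ≡ 0 (mod 7)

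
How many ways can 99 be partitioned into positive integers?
169229875

p(n) counts ways to write n as a sum of positive integers (order ignored).
Euler's pentagonal recurrence: p(k) = p(k-1) + p(k-2) - p(k-5) - p(k-7) + p(k-12) + p(k-15) - ... (offsets j(3j∓1)/2, signs ++--, p(0)=1, p(<0)=0).
DP table for k = 0..98: p(0)=1, p(1)=1, p(2)=2, p(3)=3, p(4)=5, p(5)=7, p(6)=11, p(7)=15, p(8)=22, p(9)=30, p(10)=42, p(11)=56, p(12)=77, p(13)=101, p(14)=135, p(15)=176, p(16)=231, p(17)=297, p(18)=385, p(19)=490, p(20)=627, p(21)=792, p(22)=1002, p(23)=1255, p(24)=1575, p(25)=1958, p(26)=2436, p(27)=3010, p(28)=3718, p(29)=4565, p(30)=5604, p(31)=6842, p(32)=8349, p(33)=10143, p(34)=12310, p(35)=14883, p(36)=17977, p(37)=21637, p(38)=26015, p(39)=31185, p(40)=37338, p(41)=44583, p(42)=53174, p(43)=63261, p(44)=75175, p(45)=89134, p(46)=105558, p(47)=124754, p(48)=147273, p(49)=173525, p(50)=204226, p(51)=239943, p(52)=281589, p(53)=329931, p(54)=386155, p(55)=451276, p(56)=526823, p(57)=614154, p(58)=715220, p(59)=831820, p(60)=966467, p(61)=1121505, p(62)=1300156, p(63)=1505499, p(64)=1741630, p(65)=2012558, p(66)=2323520, p(67)=2679689, p(68)=3087735, p(69)=3554345, p(70)=4087968, p(71)=4697205, p(72)=5392783, p(73)=6185689, p(74)=7089500, p(75)=8118264, p(76)=9289091, p(77)=10619863, p(78)=12132164, p(79)=13848650, p(80)=15796476, p(81)=18004327, p(82)=20506255, p(83)=23338469, p(84)=26543660, p(85)=30167357, p(86)=34262962, p(87)=38887673, p(88)=44108109, p(89)=49995925, p(90)=56634173, p(91)=64112359, p(92)=72533807, p(93)=82010177, p(94)=92669720, p(95)=104651419, p(96)=118114304, p(97)=133230930, p(98)=150198136.
Final step: p(99) = p(98) + p(97) - p(94) - p(92) + p(87) + p(84) - p(77) - p(73) + p(64) + p(59) - p(48) - p(42) + p(29) + p(22) - p(7)
= 150198136 + 133230930 - 92669720 - 72533807 + 38887673 + 26543660 - 10619863 - 6185689 + 1741630 + 831820 - 147273 - 53174 + 4565 + 1002 - 15
= 169229875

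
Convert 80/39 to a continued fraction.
[2; 19, 2]

Euclidean algorithm steps:
80 = 2 × 39 + 2
39 = 19 × 2 + 1
2 = 2 × 1 + 0
Continued fraction: [2; 19, 2]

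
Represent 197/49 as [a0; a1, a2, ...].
[4; 49]

Euclidean algorithm steps:
197 = 4 × 49 + 1
49 = 49 × 1 + 0
Continued fraction: [4; 49]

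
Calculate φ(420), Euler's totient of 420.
96

420 = 2^2 × 3 × 5 × 7
φ(n) = n × ∏(1 - 1/p) for each prime p dividing n
φ(420) = 420 × (1 - 1/2) × (1 - 1/3) × (1 - 1/5) × (1 - 1/7) = 96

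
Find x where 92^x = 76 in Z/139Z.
45

Baby-step giant-step with step n = ⌈√139⌉ = 12.
Baby steps 92^j mod 139 (j:value) for j=0..11: 0:1, 1:92, 2:124, 3:10, 4:86, 5:128, 6:100, 7:26, 8:29, 9:27, 10:121, 11:12.
Giant-step multiplier: 92^(-12) ≡ 92^(138-12) = 92^126 ≡ 52 (mod 139).
Giant steps γ_i = 76·52^i mod 139: γ_0=76, γ_1=60, γ_2=62, γ_3=27 (in table at j=9).
x = i·n + j = 3·12 + 9 = 45.
Check: 92^45 ≡ 76 (mod 139).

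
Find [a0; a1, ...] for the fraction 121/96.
[1; 3, 1, 5, 4]

Euclidean algorithm steps:
121 = 1 × 96 + 25
96 = 3 × 25 + 21
25 = 1 × 21 + 4
21 = 5 × 4 + 1
4 = 4 × 1 + 0
Continued fraction: [1; 3, 1, 5, 4]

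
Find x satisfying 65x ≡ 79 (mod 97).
x ≡ 43 (mod 97)

gcd(65, 97) = 1, which divides 79, so solutions exist.
Find 65^(-1) mod 97 by the extended Euclidean algorithm:
97 = 1 × 65 + 32  ⟹  32 = (1)·97 + (-1)·65
65 = 2 × 32 + 1  ⟹  1 = (-2)·97 + (3)·65
So (3)·65 ≡ 1 (mod 97), i.e. 65^(-1) ≡ 3 (mod 97).
x ≡ 3 × 79 = 237 ≡ 43 (mod 97).
Check: 65 × 43 = 2795 ≡ 79 (mod 97).
Unique solution: x ≡ 43 (mod 97)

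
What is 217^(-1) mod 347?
8

gcd(217, 347) = 1, so the inverse exists.
Extended Euclidean algorithm on (347, 217):
347 = 1 × 217 + 130  ⟹  130 = (1)·347 + (-1)·217
217 = 1 × 130 + 87  ⟹  87 = (-1)·347 + (2)·217
130 = 1 × 87 + 43  ⟹  43 = (2)·347 + (-3)·217
87 = 2 × 43 + 1  ⟹  1 = (-5)·347 + (8)·217
So (8)·217 ≡ 1 (mod 347), i.e. 217^(-1) ≡ 8 (mod 347).
Check: 217 × 8 = 1736 ≡ 1 (mod 347)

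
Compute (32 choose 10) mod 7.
2

Using Lucas' theorem:
Write n=32 and k=10 in base 7:
n in base 7: [4, 4]
k in base 7: [1, 3]
C(32,10) mod 7 = ∏ C(n_i, k_i) mod 7
Digit binomials (mod 7): C(4,1) = 4; C(4,3) = 4
Product: 4 × 4 = 16 ≡ 2 (mod 7)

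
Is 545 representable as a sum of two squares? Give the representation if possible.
4² + 23² (a=4, b=23)

Factorization: 545 = 5 × 109
By Fermat: n is sum of two squares iff every prime p ≡ 3 (mod 4) appears to even power.
All primes ≡ 3 (mod 4) appear to even power.
Search a = 0, 1, 2, … for 545 - a² a perfect square: first hit at a = 4: 545 - 16 = 529 = 23².
545 = 4² + 23² = 16 + 529 ✓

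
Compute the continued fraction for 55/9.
[6; 9]

Euclidean algorithm steps:
55 = 6 × 9 + 1
9 = 9 × 1 + 0
Continued fraction: [6; 9]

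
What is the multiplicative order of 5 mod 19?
9

19 is prime, so ord(5) divides φ(19) = 18.
Divisors of 18: 1, 2, 3, 6, 9, 18.
Repeated squaring: 5^1 ≡ 5, 5^2 ≡ 6, 5^4 ≡ 17, 5^8 ≡ 4, 5^16 ≡ 16 (mod 19).
Test 5^d mod 19 for each divisor d in increasing order:
5^1 ≡ 5
5^2 ≡ 6
5^3 = 5^2·5^1 ≡ 11
5^6 = 5^4·5^2 ≡ 7
5^9 = 5^8·5^1 ≡ 1  ← first divisor giving 1
The order is 9.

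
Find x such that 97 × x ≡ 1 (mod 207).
175

gcd(97, 207) = 1, so the inverse exists.
Extended Euclidean algorithm on (207, 97):
207 = 2 × 97 + 13  ⟹  13 = (1)·207 + (-2)·97
97 = 7 × 13 + 6  ⟹  6 = (-7)·207 + (15)·97
13 = 2 × 6 + 1  ⟹  1 = (15)·207 + (-32)·97
So (-32)·97 ≡ 1 (mod 207), i.e. 97^(-1) ≡ -32 ≡ 175 (mod 207).
Check: 97 × 175 = 16975 ≡ 1 (mod 207)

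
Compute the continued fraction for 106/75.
[1; 2, 2, 2, 1, 1, 2]

Euclidean algorithm steps:
106 = 1 × 75 + 31
75 = 2 × 31 + 13
31 = 2 × 13 + 5
13 = 2 × 5 + 3
5 = 1 × 3 + 2
3 = 1 × 2 + 1
2 = 2 × 1 + 0
Continued fraction: [1; 2, 2, 2, 1, 1, 2]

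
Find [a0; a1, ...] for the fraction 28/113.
[0; 4, 28]

Euclidean algorithm steps:
28 = 0 × 113 + 28
113 = 4 × 28 + 1
28 = 28 × 1 + 0
Continued fraction: [0; 4, 28]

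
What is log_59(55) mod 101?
53

Baby-step giant-step with step n = ⌈√101⌉ = 11.
Baby steps 59^j mod 101 (j:value) for j=0..10: 0:1, 1:59, 2:47, 3:46, 4:88, 5:41, 6:96, 7:8, 8:68, 9:73, 10:65.
Giant-step multiplier: 59^(-11) ≡ 59^(100-11) = 59^89 ≡ 67 (mod 101).
Giant steps γ_i = 55·67^i mod 101: γ_0=55, γ_1=49, γ_2=51, γ_3=84, γ_4=73 (in table at j=9).
x = i·n + j = 4·11 + 9 = 53.
Check: 59^53 ≡ 55 (mod 101).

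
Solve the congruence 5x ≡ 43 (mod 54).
x ≡ 41 (mod 54)

gcd(5, 54) = 1, which divides 43, so solutions exist.
Find 5^(-1) mod 54 by the extended Euclidean algorithm:
54 = 10 × 5 + 4  ⟹  4 = (1)·54 + (-10)·5
5 = 1 × 4 + 1  ⟹  1 = (-1)·54 + (11)·5
So (11)·5 ≡ 1 (mod 54), i.e. 5^(-1) ≡ 11 (mod 54).
x ≡ 11 × 43 = 473 ≡ 41 (mod 54).
Check: 5 × 41 = 205 ≡ 43 (mod 54).
Unique solution: x ≡ 41 (mod 54)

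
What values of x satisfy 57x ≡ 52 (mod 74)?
x ≡ 10 (mod 74)

gcd(57, 74) = 1, which divides 52, so solutions exist.
Find 57^(-1) mod 74 by the extended Euclidean algorithm:
74 = 1 × 57 + 17  ⟹  17 = (1)·74 + (-1)·57
57 = 3 × 17 + 6  ⟹  6 = (-3)·74 + (4)·57
17 = 2 × 6 + 5  ⟹  5 = (7)·74 + (-9)·57
6 = 1 × 5 + 1  ⟹  1 = (-10)·74 + (13)·57
So (13)·57 ≡ 1 (mod 74), i.e. 57^(-1) ≡ 13 (mod 74).
x ≡ 13 × 52 = 676 ≡ 10 (mod 74).
Check: 57 × 10 = 570 ≡ 52 (mod 74).
Unique solution: x ≡ 10 (mod 74)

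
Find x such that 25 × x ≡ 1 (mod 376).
361

gcd(25, 376) = 1, so the inverse exists.
Extended Euclidean algorithm on (376, 25):
376 = 15 × 25 + 1  ⟹  1 = (1)·376 + (-15)·25
So (-15)·25 ≡ 1 (mod 376), i.e. 25^(-1) ≡ -15 ≡ 361 (mod 376).
Check: 25 × 361 = 9025 ≡ 1 (mod 376)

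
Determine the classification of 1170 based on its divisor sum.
abundant

Proper divisors of 1170: sum = 1 + 2 + 3 + 5 + 6 + 9 + 10 + 13 + ... + 195 + 234 + 390 + 585 (23 divisors) = 2106
Since 2106 > 1170, 1170 is abundant.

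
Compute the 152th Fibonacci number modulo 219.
3

Matrix identity: Q^n = [[F_(n+1), F_n], [F_n, F_(n-1)]] with Q = [[1,1],[1,0]].
n = 152 = 10011000₂. Square-and-multiply, entries mod 219:
Q^1 = [[1,1],[1,0]]
Q^2 = (Q^1)² = [[2,1],[1,1]]
Q^4 = (Q^2)² = [[5,3],[3,2]]
Q^9 = (Q^4)²·Q = [[55,34],[34,21]]
Q^19 = (Q^9)²·Q = [[195,20],[20,175]]
Q^38 = (Q^19)² = [[100,173],[173,146]]
Q^76 = (Q^38)² = [[71,72],[72,218]]
Q^152 = (Q^76)² = [[151,3],[3,148]]
F_152 mod 219 = Q^152[0][1] = 3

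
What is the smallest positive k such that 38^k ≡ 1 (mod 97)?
96

97 is prime, so ord(38) divides φ(97) = 96.
Divisors of 96: 1, 2, 3, 4, 6, 8, 12, 16, 24, 32, 48, 96.
Repeated squaring: 38^1 ≡ 38, 38^2 ≡ 86, 38^4 ≡ 24, 38^8 ≡ 91, 38^16 ≡ 36, 38^32 ≡ 35, 38^64 ≡ 61 (mod 97).
Test 38^d mod 97 for each divisor d in increasing order:
38^1 ≡ 38
38^2 ≡ 86
38^3 = 38^2·38^1 ≡ 67
38^4 ≡ 24
38^6 = 38^4·38^2 ≡ 27
38^8 ≡ 91
38^12 = 38^8·38^4 ≡ 50
38^16 ≡ 36
38^24 = 38^16·38^8 ≡ 75
38^32 ≡ 35
38^48 = 38^32·38^16 ≡ 96
38^96 = 38^64·38^32 ≡ 1  ← first divisor giving 1
The order is 96.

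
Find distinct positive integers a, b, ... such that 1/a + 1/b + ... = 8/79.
1/10 + 1/790

Greedy algorithm:
8/79: ceiling(79/8) = 10, use 1/10
1/790: ceiling(790/1) = 790, use 1/790
Result: 8/79 = 1/10 + 1/790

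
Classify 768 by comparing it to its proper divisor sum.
abundant

Proper divisors of 768: sum = 1 + 2 + 3 + 4 + 6 + 8 + 12 + 16 + ... + 128 + 192 + 256 + 384 (17 divisors) = 1276
Since 1276 > 768, 768 is abundant.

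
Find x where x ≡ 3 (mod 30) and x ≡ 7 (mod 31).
813

Using Chinese Remainder Theorem:
M = 30 × 31 = 930
M1 = 31, M2 = 30
y1 = 31^(-1) mod 30 = 1
y2 = 30^(-1) mod 31 = 30
x = (3×31×1 + 7×30×30) mod 930 = 813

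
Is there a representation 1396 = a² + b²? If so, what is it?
10² + 36² (a=10, b=36)

Factorization: 1396 = 2^2 × 349
By Fermat: n is sum of two squares iff every prime p ≡ 3 (mod 4) appears to even power.
All primes ≡ 3 (mod 4) appear to even power.
Search a = 0, 1, 2, … for 1396 - a² a perfect square: first hit at a = 10: 1396 - 100 = 1296 = 36².
1396 = 10² + 36² = 100 + 1296 ✓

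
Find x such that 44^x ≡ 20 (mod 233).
105

Baby-step giant-step with step n = ⌈√233⌉ = 16.
Baby steps 44^j mod 233 (j:value) for j=0..15: 0:1, 1:44, 2:72, 3:139, 4:58, 5:222, 6:215, 7:140, 8:102, 9:61, 10:121, 11:198, 12:91, 13:43, 14:28, 15:67.
Giant-step multiplier: 44^(-16) ≡ 44^(232-16) = 44^216 ≡ 23 (mod 233).
Giant steps γ_i = 20·23^i mod 233: γ_0=20, γ_1=227, γ_2=95, γ_3=88, γ_4=160, γ_5=185, γ_6=61 (in table at j=9).
x = i·n + j = 6·16 + 9 = 105.
Check: 44^105 ≡ 20 (mod 233).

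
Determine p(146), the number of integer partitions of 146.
27517052599

p(n) counts ways to write n as a sum of positive integers (order ignored).
Euler's pentagonal recurrence: p(k) = p(k-1) + p(k-2) - p(k-5) - p(k-7) + p(k-12) + p(k-15) - ... (offsets j(3j∓1)/2, signs ++--, p(0)=1, p(<0)=0).
DP table for k = 0..145: p(0)=1, p(1)=1, p(2)=2, p(3)=3, p(4)=5, p(5)=7, p(6)=11, p(7)=15, p(8)=22, p(9)=30, p(10)=42, p(11)=56, p(12)=77, p(13)=101, p(14)=135, p(15)=176, p(16)=231, p(17)=297, p(18)=385, p(19)=490, p(20)=627, p(21)=792, p(22)=1002, p(23)=1255, p(24)=1575, p(25)=1958, p(26)=2436, p(27)=3010, p(28)=3718, p(29)=4565, p(30)=5604, p(31)=6842, p(32)=8349, p(33)=10143, p(34)=12310, p(35)=14883, p(36)=17977, p(37)=21637, p(38)=26015, p(39)=31185, p(40)=37338, p(41)=44583, p(42)=53174, p(43)=63261, p(44)=75175, p(45)=89134, p(46)=105558, p(47)=124754, p(48)=147273, p(49)=173525, p(50)=204226, p(51)=239943, p(52)=281589, p(53)=329931, p(54)=386155, p(55)=451276, p(56)=526823, p(57)=614154, p(58)=715220, p(59)=831820, p(60)=966467, p(61)=1121505, p(62)=1300156, p(63)=1505499, p(64)=1741630, p(65)=2012558, p(66)=2323520, p(67)=2679689, p(68)=3087735, p(69)=3554345, p(70)=4087968, p(71)=4697205, p(72)=5392783, p(73)=6185689, p(74)=7089500, p(75)=8118264, p(76)=9289091, p(77)=10619863, p(78)=12132164, p(79)=13848650, p(80)=15796476, p(81)=18004327, p(82)=20506255, p(83)=23338469, p(84)=26543660, p(85)=30167357, p(86)=34262962, p(87)=38887673, p(88)=44108109, p(89)=49995925, p(90)=56634173, p(91)=64112359, p(92)=72533807, p(93)=82010177, p(94)=92669720, p(95)=104651419, p(96)=118114304, p(97)=133230930, p(98)=150198136, p(99)=169229875, p(100)=190569292, p(101)=214481126, p(102)=241265379, p(103)=271248950, p(104)=304801365, p(105)=342325709, p(106)=384276336, p(107)=431149389, p(108)=483502844, p(109)=541946240, p(110)=607163746, p(111)=679903203, p(112)=761002156, p(113)=851376628, p(114)=952050665, p(115)=1064144451, p(116)=1188908248, p(117)=1327710076, p(118)=1482074143, p(119)=1653668665, p(120)=1844349560, p(121)=2056148051, p(122)=2291320912, p(123)=2552338241, p(124)=2841940500, p(125)=3163127352, p(126)=3519222692, p(127)=3913864295, p(128)=4351078600, p(129)=4835271870, p(130)=5371315400, p(131)=5964539504, p(132)=6620830889, p(133)=7346629512, p(134)=8149040695, p(135)=9035836076, p(136)=10015581680, p(137)=11097645016, p(138)=12292341831, p(139)=13610949895, p(140)=15065878135, p(141)=16670689208, p(142)=18440293320, p(143)=20390982757, p(144)=22540654445, p(145)=24908858009.
Final step: p(146) = p(145) + p(144) - p(141) - p(139) + p(134) + p(131) - p(124) - p(120) + p(111) + p(106) - p(95) - p(89) + p(76) + p(69) - p(54) - p(46) + p(29) + p(20) - p(1)
= 24908858009 + 22540654445 - 16670689208 - 13610949895 + 8149040695 + 5964539504 - 2841940500 - 1844349560 + 679903203 + 384276336 - 104651419 - 49995925 + 9289091 + 3554345 - 386155 - 105558 + 4565 + 627 - 1
= 27517052599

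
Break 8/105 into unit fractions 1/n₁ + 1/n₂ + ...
1/14 + 1/210

Greedy algorithm:
8/105: ceiling(105/8) = 14, use 1/14
1/210: ceiling(210/1) = 210, use 1/210
Result: 8/105 = 1/14 + 1/210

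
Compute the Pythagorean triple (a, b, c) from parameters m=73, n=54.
(2413, 7884, 8245)

Euclid's formula: a = m² - n², b = 2mn, c = m² + n²
m = 73, n = 54
a = 73² - 54² = 5329 - 2916 = 2413
b = 2 × 73 × 54 = 7884
c = 73² + 54² = 5329 + 2916 = 8245
Verification: 2413² + 7884² = 5822569 + 62157456 = 67980025 = 8245² ✓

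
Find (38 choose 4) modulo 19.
0

Using Lucas' theorem:
Write n=38 and k=4 in base 19:
n in base 19: [2, 0]
k in base 19: [0, 4]
C(38,4) mod 19 = ∏ C(n_i, k_i) mod 19
Digit binomials (mod 19): C(2,0) = 1; C(0,4) = 0 (k_i > n_i)
Product: 1 × 0 = 0 ≡ 0 (mod 19)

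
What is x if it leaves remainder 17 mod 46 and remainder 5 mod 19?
385

Using Chinese Remainder Theorem:
M = 46 × 19 = 874
M1 = 19, M2 = 46
y1 = 19^(-1) mod 46 = 17
y2 = 46^(-1) mod 19 = 12
x = (17×19×17 + 5×46×12) mod 874 = 385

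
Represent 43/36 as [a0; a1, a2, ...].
[1; 5, 7]

Euclidean algorithm steps:
43 = 1 × 36 + 7
36 = 5 × 7 + 1
7 = 7 × 1 + 0
Continued fraction: [1; 5, 7]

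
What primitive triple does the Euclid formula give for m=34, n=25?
(531, 1700, 1781)

Euclid's formula: a = m² - n², b = 2mn, c = m² + n²
m = 34, n = 25
a = 34² - 25² = 1156 - 625 = 531
b = 2 × 34 × 25 = 1700
c = 34² + 25² = 1156 + 625 = 1781
Verification: 531² + 1700² = 281961 + 2890000 = 3171961 = 1781² ✓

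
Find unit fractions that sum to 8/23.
1/3 + 1/69

Greedy algorithm:
8/23: ceiling(23/8) = 3, use 1/3
1/69: ceiling(69/1) = 69, use 1/69
Result: 8/23 = 1/3 + 1/69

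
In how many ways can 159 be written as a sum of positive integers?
97662728555

p(n) counts ways to write n as a sum of positive integers (order ignored).
Euler's pentagonal recurrence: p(k) = p(k-1) + p(k-2) - p(k-5) - p(k-7) + p(k-12) + p(k-15) - ... (offsets j(3j∓1)/2, signs ++--, p(0)=1, p(<0)=0).
DP table for k = 0..158: p(0)=1, p(1)=1, p(2)=2, p(3)=3, p(4)=5, p(5)=7, p(6)=11, p(7)=15, p(8)=22, p(9)=30, p(10)=42, p(11)=56, p(12)=77, p(13)=101, p(14)=135, p(15)=176, p(16)=231, p(17)=297, p(18)=385, p(19)=490, p(20)=627, p(21)=792, p(22)=1002, p(23)=1255, p(24)=1575, p(25)=1958, p(26)=2436, p(27)=3010, p(28)=3718, p(29)=4565, p(30)=5604, p(31)=6842, p(32)=8349, p(33)=10143, p(34)=12310, p(35)=14883, p(36)=17977, p(37)=21637, p(38)=26015, p(39)=31185, p(40)=37338, p(41)=44583, p(42)=53174, p(43)=63261, p(44)=75175, p(45)=89134, p(46)=105558, p(47)=124754, p(48)=147273, p(49)=173525, p(50)=204226, p(51)=239943, p(52)=281589, p(53)=329931, p(54)=386155, p(55)=451276, p(56)=526823, p(57)=614154, p(58)=715220, p(59)=831820, p(60)=966467, p(61)=1121505, p(62)=1300156, p(63)=1505499, p(64)=1741630, p(65)=2012558, p(66)=2323520, p(67)=2679689, p(68)=3087735, p(69)=3554345, p(70)=4087968, p(71)=4697205, p(72)=5392783, p(73)=6185689, p(74)=7089500, p(75)=8118264, p(76)=9289091, p(77)=10619863, p(78)=12132164, p(79)=13848650, p(80)=15796476, p(81)=18004327, p(82)=20506255, p(83)=23338469, p(84)=26543660, p(85)=30167357, p(86)=34262962, p(87)=38887673, p(88)=44108109, p(89)=49995925, p(90)=56634173, p(91)=64112359, p(92)=72533807, p(93)=82010177, p(94)=92669720, p(95)=104651419, p(96)=118114304, p(97)=133230930, p(98)=150198136, p(99)=169229875, p(100)=190569292, p(101)=214481126, p(102)=241265379, p(103)=271248950, p(104)=304801365, p(105)=342325709, p(106)=384276336, p(107)=431149389, p(108)=483502844, p(109)=541946240, p(110)=607163746, p(111)=679903203, p(112)=761002156, p(113)=851376628, p(114)=952050665, p(115)=1064144451, p(116)=1188908248, p(117)=1327710076, p(118)=1482074143, p(119)=1653668665, p(120)=1844349560, p(121)=2056148051, p(122)=2291320912, p(123)=2552338241, p(124)=2841940500, p(125)=3163127352, p(126)=3519222692, p(127)=3913864295, p(128)=4351078600, p(129)=4835271870, p(130)=5371315400, p(131)=5964539504, p(132)=6620830889, p(133)=7346629512, p(134)=8149040695, p(135)=9035836076, p(136)=10015581680, p(137)=11097645016, p(138)=12292341831, p(139)=13610949895, p(140)=15065878135, p(141)=16670689208, p(142)=18440293320, p(143)=20390982757, p(144)=22540654445, p(145)=24908858009, p(146)=27517052599, p(147)=30388671978, p(148)=33549419497, p(149)=37027355200, p(150)=40853235313, p(151)=45060624582, p(152)=49686288421, p(153)=54770336324, p(154)=60356673280, p(155)=66493182097, p(156)=73232243759, p(157)=80630964769, p(158)=88751778802.
Final step: p(159) = p(158) + p(157) - p(154) - p(152) + p(147) + p(144) - p(137) - p(133) + p(124) + p(119) - p(108) - p(102) + p(89) + p(82) - p(67) - p(59) + p(42) + p(33) - p(14) - p(4)
= 88751778802 + 80630964769 - 60356673280 - 49686288421 + 30388671978 + 22540654445 - 11097645016 - 7346629512 + 2841940500 + 1653668665 - 483502844 - 241265379 + 49995925 + 20506255 - 2679689 - 831820 + 53174 + 10143 - 135 - 5
= 97662728555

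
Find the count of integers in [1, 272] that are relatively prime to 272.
128

272 = 2^4 × 17
φ(n) = n × ∏(1 - 1/p) for each prime p dividing n
φ(272) = 272 × (1 - 1/2) × (1 - 1/17) = 128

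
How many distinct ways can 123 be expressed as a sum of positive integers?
2552338241

p(n) counts ways to write n as a sum of positive integers (order ignored).
Euler's pentagonal recurrence: p(k) = p(k-1) + p(k-2) - p(k-5) - p(k-7) + p(k-12) + p(k-15) - ... (offsets j(3j∓1)/2, signs ++--, p(0)=1, p(<0)=0).
DP table for k = 0..122: p(0)=1, p(1)=1, p(2)=2, p(3)=3, p(4)=5, p(5)=7, p(6)=11, p(7)=15, p(8)=22, p(9)=30, p(10)=42, p(11)=56, p(12)=77, p(13)=101, p(14)=135, p(15)=176, p(16)=231, p(17)=297, p(18)=385, p(19)=490, p(20)=627, p(21)=792, p(22)=1002, p(23)=1255, p(24)=1575, p(25)=1958, p(26)=2436, p(27)=3010, p(28)=3718, p(29)=4565, p(30)=5604, p(31)=6842, p(32)=8349, p(33)=10143, p(34)=12310, p(35)=14883, p(36)=17977, p(37)=21637, p(38)=26015, p(39)=31185, p(40)=37338, p(41)=44583, p(42)=53174, p(43)=63261, p(44)=75175, p(45)=89134, p(46)=105558, p(47)=124754, p(48)=147273, p(49)=173525, p(50)=204226, p(51)=239943, p(52)=281589, p(53)=329931, p(54)=386155, p(55)=451276, p(56)=526823, p(57)=614154, p(58)=715220, p(59)=831820, p(60)=966467, p(61)=1121505, p(62)=1300156, p(63)=1505499, p(64)=1741630, p(65)=2012558, p(66)=2323520, p(67)=2679689, p(68)=3087735, p(69)=3554345, p(70)=4087968, p(71)=4697205, p(72)=5392783, p(73)=6185689, p(74)=7089500, p(75)=8118264, p(76)=9289091, p(77)=10619863, p(78)=12132164, p(79)=13848650, p(80)=15796476, p(81)=18004327, p(82)=20506255, p(83)=23338469, p(84)=26543660, p(85)=30167357, p(86)=34262962, p(87)=38887673, p(88)=44108109, p(89)=49995925, p(90)=56634173, p(91)=64112359, p(92)=72533807, p(93)=82010177, p(94)=92669720, p(95)=104651419, p(96)=118114304, p(97)=133230930, p(98)=150198136, p(99)=169229875, p(100)=190569292, p(101)=214481126, p(102)=241265379, p(103)=271248950, p(104)=304801365, p(105)=342325709, p(106)=384276336, p(107)=431149389, p(108)=483502844, p(109)=541946240, p(110)=607163746, p(111)=679903203, p(112)=761002156, p(113)=851376628, p(114)=952050665, p(115)=1064144451, p(116)=1188908248, p(117)=1327710076, p(118)=1482074143, p(119)=1653668665, p(120)=1844349560, p(121)=2056148051, p(122)=2291320912.
Final step: p(123) = p(122) + p(121) - p(118) - p(116) + p(111) + p(108) - p(101) - p(97) + p(88) + p(83) - p(72) - p(66) + p(53) + p(46) - p(31) - p(23) + p(6)
= 2291320912 + 2056148051 - 1482074143 - 1188908248 + 679903203 + 483502844 - 214481126 - 133230930 + 44108109 + 23338469 - 5392783 - 2323520 + 329931 + 105558 - 6842 - 1255 + 11
= 2552338241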